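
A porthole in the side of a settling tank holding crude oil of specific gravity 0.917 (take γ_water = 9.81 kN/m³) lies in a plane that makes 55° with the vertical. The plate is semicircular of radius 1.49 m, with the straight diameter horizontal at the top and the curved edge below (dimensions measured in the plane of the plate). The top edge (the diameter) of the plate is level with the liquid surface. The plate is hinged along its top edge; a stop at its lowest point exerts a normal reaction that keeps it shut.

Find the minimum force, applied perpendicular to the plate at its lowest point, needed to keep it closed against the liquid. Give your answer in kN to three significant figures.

P ≈ 6.70 kN

γ = 0.917 × 9.81 = 8.99577 kN/m³.
The plate makes 55° with the vertical, i.e. θ = 90° − 55° = 35° to the horizontal. Measuring y along the incline from the free-surface line, vertical depth h = y·sinθ with sinθ = 0.573576.
The centroid of a semicircle lies 4r/(3π) = 0.632376 m from the diameter, here below the top edge, so y_c = 0.632376 m and h_c = 0.632376 × 0.573576 = 0.362716 m.
A = πr²/2 = π × 1.49²/2 = 3.48732 m².
Resultant F = γ·h_c·A = 8.99577 × 0.362716 × 3.48732 = 11.3788 kN.
I_c = (π/8 − 8/(9π))·r⁴ = 0.109757 × 1.49⁴ = 0.540975 m⁴.
Centre of pressure: y_p = y_c + I_c/(y_c·A) = 0.632376 + 0.540975/(0.632376 × 3.48732) = 0.632376 + 0.245307 = 0.877683 m along the plane.
The resultant acts 0.632376 + 0.245307 = 0.877683 m (along the plate) below the hinge at the top edge, so the moment about the hinge is M = F × 0.877683 = 11.3788 × 0.877683 = 9.98698 kN·m.
A normal force at the bottom, 1.49 m from the hinge, must supply this moment: P = 9.98698/1.49 = 6.70267 kN.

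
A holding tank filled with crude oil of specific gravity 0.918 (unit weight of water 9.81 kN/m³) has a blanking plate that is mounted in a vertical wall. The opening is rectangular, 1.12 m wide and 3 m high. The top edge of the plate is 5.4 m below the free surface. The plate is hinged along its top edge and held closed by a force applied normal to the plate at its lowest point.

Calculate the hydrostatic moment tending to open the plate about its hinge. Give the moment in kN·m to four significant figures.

γ = 0.918 × 9.81 = 9.00558 kN/m³.
The centroid lies 3/2 = 1.5 m below the top edge, so the centroid depth is h_c = 5.4 + 1.5 = 6.9 m.
A = 1.12 × 3 = 3.36 m².
Resultant F = γ·h_c·A = 9.00558 × 6.9 × 3.36 = 208.785 kN.
I_c = b·h³/12 = 1.12 × 3³/12 = 2.52 m⁴.
Centre of pressure: y_p = y_c + I_c/(y_c·A) = 6.9 + 2.52/(6.9 × 3.36) = 6.9 + 0.108696 = 7.0087 m along the plane.
The resultant acts 1.5 + 0.108696 = 1.6087 m (along the plate) below the hinge at the top edge, so the moment about the hinge is M = F × 1.6087 = 208.785 × 1.6087 = 335.872 kN·m.

M ≈ 335.9 kN·m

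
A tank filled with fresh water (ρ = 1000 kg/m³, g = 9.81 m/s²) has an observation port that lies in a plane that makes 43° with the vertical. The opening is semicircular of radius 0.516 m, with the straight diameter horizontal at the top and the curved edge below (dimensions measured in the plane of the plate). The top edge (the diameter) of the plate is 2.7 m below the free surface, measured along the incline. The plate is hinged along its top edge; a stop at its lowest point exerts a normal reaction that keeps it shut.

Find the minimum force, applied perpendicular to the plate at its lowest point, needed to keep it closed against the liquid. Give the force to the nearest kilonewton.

γ = ρg = 1000 × 9.81 = 9810 N/m³ = 9.81 kN/m³.
The plate makes 43° with the vertical, i.e. θ = 90° − 43° = 47° to the horizontal. Measuring y along the incline from the free-surface line, vertical depth h = y·sinθ with sinθ = 0.731354.
The centroid of a semicircle lies 4r/(3π) = 0.218997 m from the diameter, here below the top edge, so y_c = 2.7 + 0.218997 = 2.919 m and h_c = 2.919 × 0.731354 = 2.13482 m.
A = πr²/2 = π × 0.516²/2 = 0.418234 m².
Resultant F = γ·h_c·A = 9.81 × 2.13482 × 0.418234 = 8.7589 kN.
I_c = (π/8 − 8/(9π))·r⁴ = 0.109757 × 0.516⁴ = 0.00778092 m⁴.
Centre of pressure: y_p = y_c + I_c/(y_c·A) = 2.919 + 0.00778092/(2.919 × 0.418234) = 2.919 + 0.00637349 = 2.92537 m along the plane.
The resultant acts 0.218997 + 0.00637349 = 0.22537 m (along the plate) below the hinge at the top edge, so the moment about the hinge is M = F × 0.22537 = 8.7589 × 0.22537 = 1.97399 kN·m.
A normal force at the bottom, 0.516 m from the hinge, must supply this moment: P = 1.97399/0.516 = 3.82556 kN.

P ≈ 4 kN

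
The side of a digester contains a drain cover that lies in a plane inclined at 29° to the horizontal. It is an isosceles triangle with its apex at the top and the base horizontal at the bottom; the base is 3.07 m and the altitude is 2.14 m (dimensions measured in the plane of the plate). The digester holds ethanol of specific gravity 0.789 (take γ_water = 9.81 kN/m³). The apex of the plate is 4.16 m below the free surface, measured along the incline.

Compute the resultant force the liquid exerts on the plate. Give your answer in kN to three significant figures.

γ = 0.789 × 9.81 = 7.74009 kN/m³.
Let θ = 29° be the plate's angle to the horizontal; measure y along the incline from where the plane meets the free surface. Vertical depth h = y·sinθ with sinθ = 0.484810.
With the apex up, the centroid sits 2h/3 = 2 × 2.14/3 = 1.42667 m below the apex, so y_c = 4.16 + 1.42667 = 5.58667 m and h_c = 5.58667 × 0.484810 = 2.70847 m.
A = ½ × 3.07 × 2.14 = 3.2849 m².
Resultant F = γ·h_c·A = 7.74009 × 2.70847 × 3.2849 = 68.864 kN.

F ≈ 68.9 kN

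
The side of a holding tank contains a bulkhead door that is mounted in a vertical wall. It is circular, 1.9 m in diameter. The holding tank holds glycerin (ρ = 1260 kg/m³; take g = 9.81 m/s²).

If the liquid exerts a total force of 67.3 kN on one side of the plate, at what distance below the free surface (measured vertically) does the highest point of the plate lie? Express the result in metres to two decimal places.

γ = ρg = 1260 × 9.81 / 1000 = 12.3606 kN/m³.
A = π(0.95)² = 2.83529 m².
From F = γ·h_c·A, the centroid depth is h_c = 67.3/(12.3606 × 2.83529) = 1.92034 m.
The centroid is at the centre, 0.95 m below the top of the plate, so the highest point sits at h_top = 1.92034 − 0.95 = 0.97034 m below the surface.

d_top ≈ 0.97 m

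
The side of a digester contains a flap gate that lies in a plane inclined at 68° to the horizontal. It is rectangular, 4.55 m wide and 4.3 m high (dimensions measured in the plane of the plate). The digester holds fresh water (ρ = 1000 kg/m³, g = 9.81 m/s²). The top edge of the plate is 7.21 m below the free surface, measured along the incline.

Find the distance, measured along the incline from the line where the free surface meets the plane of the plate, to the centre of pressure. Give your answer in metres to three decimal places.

y_p = 9.525 m

γ = ρg = 1000 × 9.81 = 9810 N/m³ = 9.81 kN/m³.
Let θ = 68° be the plate's angle to the horizontal; measure y along the incline from where the plane meets the free surface. Vertical depth h = y·sinθ with sinθ = 0.927184.
The centroid lies 4.3/2 = 2.15 m below the top edge, so y_c = 7.21 + 2.15 = 9.36 m and h_c = 9.36 × 0.927184 = 8.67844 m.
A = 4.55 × 4.3 = 19.565 m².
Resultant F = γ·h_c·A = 9.81 × 8.67844 × 19.565 = 1665.68 kN.
I_c = b·h³/12 = 4.55 × 4.3³/12 = 30.1464 m⁴.
Centre of pressure: y_p = y_c + I_c/(y_c·A) = 9.36 + 30.1464/(9.36 × 19.565) = 9.36 + 0.164619 = 9.52462 m along the plane.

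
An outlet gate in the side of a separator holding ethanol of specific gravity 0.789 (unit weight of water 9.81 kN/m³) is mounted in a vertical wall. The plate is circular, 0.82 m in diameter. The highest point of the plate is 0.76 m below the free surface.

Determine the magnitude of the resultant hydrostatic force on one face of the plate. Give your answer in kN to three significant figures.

F ≈ 4.78 kN

γ = 0.789 × 9.81 = 7.74009 kN/m³.
The centroid is at the centre, 0.41 m below the top of the plate, so the centroid depth is h_c = 0.76 + 0.41 = 1.17 m.
A = π(0.41)² = 0.528102 m².
Resultant F = γ·h_c·A = 7.74009 × 1.17 × 0.528102 = 4.78244 kN.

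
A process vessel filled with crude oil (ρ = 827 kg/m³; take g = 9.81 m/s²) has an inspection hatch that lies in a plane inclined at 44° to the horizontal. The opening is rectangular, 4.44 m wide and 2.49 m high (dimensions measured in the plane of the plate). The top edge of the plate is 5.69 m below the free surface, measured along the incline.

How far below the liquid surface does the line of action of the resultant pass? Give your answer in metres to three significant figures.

γ = ρg = 827 × 9.81 / 1000 = 8.11287 kN/m³.
Let θ = 44° be the plate's angle to the horizontal; measure y along the incline from where the plane meets the free surface. Vertical depth h = y·sinθ with sinθ = 0.694658.
The centroid lies 2.49/2 = 1.245 m below the top edge, so y_c = 5.69 + 1.245 = 6.935 m and h_c = 6.935 × 0.694658 = 4.81745 m.
A = 4.44 × 2.49 = 11.0556 m².
Resultant F = γ·h_c·A = 8.11287 × 4.81745 × 11.0556 = 432.09 kN.
I_c = b·h³/12 = 4.44 × 2.49³/12 = 5.71215 m⁴.
Centre of pressure: y_p = y_c + I_c/(y_c·A) = 6.935 + 5.71215/(6.935 × 11.0556) = 6.935 + 0.0745025 = 7.0095 m along the plane.
Vertically, h_p = y_p·sinθ = 7.0095 × 0.694658 = 4.86921 m.

h_p = 4.87 m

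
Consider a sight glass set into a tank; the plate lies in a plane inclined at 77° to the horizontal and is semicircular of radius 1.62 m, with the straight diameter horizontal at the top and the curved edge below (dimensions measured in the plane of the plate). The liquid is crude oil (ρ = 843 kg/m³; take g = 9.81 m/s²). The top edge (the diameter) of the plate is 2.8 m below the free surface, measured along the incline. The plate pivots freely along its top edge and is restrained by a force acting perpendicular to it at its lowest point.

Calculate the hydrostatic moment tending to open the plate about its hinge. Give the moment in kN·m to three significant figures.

γ = ρg = 843 × 9.81 / 1000 = 8.26983 kN/m³.
Let θ = 77° be the plate's angle to the horizontal; measure y along the incline from where the plane meets the free surface. Vertical depth h = y·sinθ with sinθ = 0.974370.
The centroid of a semicircle lies 4r/(3π) = 0.687549 m from the diameter, here below the top edge, so y_c = 2.8 + 0.687549 = 3.48755 m and h_c = 3.48755 × 0.974370 = 3.39816 m.
A = πr²/2 = π × 1.62²/2 = 4.1224 m².
Resultant F = γ·h_c·A = 8.26983 × 3.39816 × 4.1224 = 115.849 kN.
I_c = (π/8 − 8/(9π))·r⁴ = 0.109757 × 1.62⁴ = 0.755949 m⁴.
Centre of pressure: y_p = y_c + I_c/(y_c·A) = 3.48755 + 0.755949/(3.48755 × 4.1224) = 3.48755 + 0.0525802 = 3.54013 m along the plane.
The resultant acts 0.687549 + 0.0525802 = 0.740129 m (along the plate) below the hinge at the top edge, so the moment about the hinge is M = F × 0.740129 = 115.849 × 0.740129 = 85.7432 kN·m.

M ≈ 85.7 kN·m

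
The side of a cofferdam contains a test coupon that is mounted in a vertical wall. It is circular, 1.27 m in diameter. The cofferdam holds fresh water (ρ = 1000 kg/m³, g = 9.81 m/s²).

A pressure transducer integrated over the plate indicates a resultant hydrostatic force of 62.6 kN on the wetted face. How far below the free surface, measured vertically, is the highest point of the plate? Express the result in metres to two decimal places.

γ = ρg = 1000 × 9.81 = 9810 N/m³ = 9.81 kN/m³.
A = π(0.635)² = 1.26677 m².
From F = γ·h_c·A, the centroid depth is h_c = 62.6/(9.81 × 1.26677) = 5.03741 m.
The centroid is at the centre, 0.635 m below the top of the plate, so the highest point sits at h_top = 5.03741 − 0.635 = 4.40241 m below the surface.

d_top ≈ 4.40 m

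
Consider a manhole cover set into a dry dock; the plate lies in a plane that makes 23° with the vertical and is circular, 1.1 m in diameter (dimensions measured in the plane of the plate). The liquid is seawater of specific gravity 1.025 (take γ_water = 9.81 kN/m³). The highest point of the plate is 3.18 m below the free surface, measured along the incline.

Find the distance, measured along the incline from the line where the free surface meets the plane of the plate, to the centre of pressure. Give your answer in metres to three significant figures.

γ = 1.025 × 9.81 = 10.05525 kN/m³.
The plate makes 23° with the vertical, i.e. θ = 90° − 23° = 67° to the horizontal. Measuring y along the incline from the free-surface line, vertical depth h = y·sinθ with sinθ = 0.920505.
The centroid is at the centre, 0.55 m below the top of the plate, so y_c = 3.18 + 0.55 = 3.73 m and h_c = 3.73 × 0.920505 = 3.43348 m.
A = π(0.55)² = 0.950332 m².
Resultant F = γ·h_c·A = 10.05525 × 3.43348 × 0.950332 = 32.8097 kN.
I_c = πr⁴/4 = π × 0.55⁴/4 = 0.0718688 m⁴.
Centre of pressure: y_p = y_c + I_c/(y_c·A) = 3.73 + 0.0718688/(3.73 × 0.950332) = 3.73 + 0.0202748 = 3.75027 m along the plane.

y_p = 3.75 m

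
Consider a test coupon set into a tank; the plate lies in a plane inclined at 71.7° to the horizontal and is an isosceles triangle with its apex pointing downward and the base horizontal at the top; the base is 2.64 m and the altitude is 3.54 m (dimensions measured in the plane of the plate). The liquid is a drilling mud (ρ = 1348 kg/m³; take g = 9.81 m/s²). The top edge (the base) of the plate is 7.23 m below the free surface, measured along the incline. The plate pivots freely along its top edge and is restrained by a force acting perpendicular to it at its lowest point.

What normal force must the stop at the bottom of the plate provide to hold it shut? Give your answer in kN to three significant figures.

P ≈ 176 kN

γ = ρg = 1348 × 9.81 / 1000 = 13.22388 kN/m³.
Let θ = 71.7° be the plate's angle to the horizontal; measure y along the incline from where the plane meets the free surface. Vertical depth h = y·sinθ with sinθ = 0.949425.
With the apex down, the centroid sits h/3 = 3.54/3 = 1.18 m below the base (the top edge), so y_c = 7.23 + 1.18 = 8.41 m and h_c = 8.41 × 0.949425 = 7.98466 m.
A = ½ × 2.64 × 3.54 = 4.6728 m².
Resultant F = γ·h_c·A = 13.22388 × 7.98466 × 4.6728 = 493.392 kN.
I_c = b·h³/36 = 2.64 × 3.54³/36 = 3.2532 m⁴.
Centre of pressure: y_p = y_c + I_c/(y_c·A) = 8.41 + 3.2532/(8.41 × 4.6728) = 8.41 + 0.0827823 = 8.49278 m along the plane.
The resultant acts 1.18 + 0.0827823 = 1.26278 m (along the plate) below the hinge at the top edge, so the moment about the hinge is M = F × 1.26278 = 493.392 × 1.26278 = 623.046 kN·m.
A normal force at the bottom, 3.54 m from the hinge, must supply this moment: P = 623.046/3.54 = 176.002 kN.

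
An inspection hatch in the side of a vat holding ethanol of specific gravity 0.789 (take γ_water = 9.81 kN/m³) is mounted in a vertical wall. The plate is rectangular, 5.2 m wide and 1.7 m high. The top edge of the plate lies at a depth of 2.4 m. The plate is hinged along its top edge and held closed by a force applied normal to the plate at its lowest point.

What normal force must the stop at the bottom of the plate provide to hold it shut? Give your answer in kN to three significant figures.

γ = 0.789 × 9.81 = 7.74009 kN/m³.
The centroid lies 1.7/2 = 0.85 m below the top edge, so the centroid depth is h_c = 2.4 + 0.85 = 3.25 m.
A = 5.2 × 1.7 = 8.84 m².
Resultant F = γ·h_c·A = 7.74009 × 3.25 × 8.84 = 222.373 kN.
I_c = b·h³/12 = 5.2 × 1.7³/12 = 2.12897 m⁴.
Centre of pressure: y_p = y_c + I_c/(y_c·A) = 3.25 + 2.12897/(3.25 × 8.84) = 3.25 + 0.0741027 = 3.3241 m along the plane.
The resultant acts 0.85 + 0.0741027 = 0.924103 m (along the plate) below the hinge at the top edge, so the moment about the hinge is M = F × 0.924103 = 222.373 × 0.924103 = 205.496 kN·m.
A normal force at the bottom, 1.7 m from the hinge, must supply this moment: P = 205.496/1.7 = 120.88 kN.

P ≈ 121 kN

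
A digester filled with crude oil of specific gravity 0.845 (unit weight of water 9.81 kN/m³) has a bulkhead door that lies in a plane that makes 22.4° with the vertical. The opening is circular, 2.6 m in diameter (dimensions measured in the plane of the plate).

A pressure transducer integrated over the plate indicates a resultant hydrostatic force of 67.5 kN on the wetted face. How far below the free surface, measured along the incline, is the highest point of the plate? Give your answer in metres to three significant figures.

y_top ≈ 0.359 m

γ = 0.845 × 9.81 = 8.28945 kN/m³.
A = π(1.3)² = 5.30929 m².
From F = γ·h_c·A, the centroid depth is h_c = 67.5/(8.28945 × 5.30929) = 1.5337 m.
The plate makes 22.4° with the vertical, i.e. θ = 90° − 22.4° = 67.6° to the horizontal. Measuring y along the incline from the free-surface line, vertical depth h = y·sinθ with sinθ = 0.924546.
Along the incline, y_c = h_c/sinθ = 1.5337/0.924546 = 1.65887 m.
The centroid is at the centre, 1.3 m below the top of the plate, so the highest point sits at y_top = 1.65887 − 1.3 = 0.35887 m along the incline.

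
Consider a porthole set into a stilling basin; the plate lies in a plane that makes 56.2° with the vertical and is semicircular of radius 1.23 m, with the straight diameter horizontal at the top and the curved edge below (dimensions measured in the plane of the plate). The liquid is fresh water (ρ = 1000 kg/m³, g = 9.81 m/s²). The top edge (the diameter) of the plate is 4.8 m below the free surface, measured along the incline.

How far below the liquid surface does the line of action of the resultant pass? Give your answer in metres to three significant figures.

γ = ρg = 1000 × 9.81 = 9810 N/m³ = 9.81 kN/m³.
The plate makes 56.2° with the vertical, i.e. θ = 90° − 56.2° = 33.8° to the horizontal. Measuring y along the incline from the free-surface line, vertical depth h = y·sinθ with sinθ = 0.556296.
The centroid of a semicircle lies 4r/(3π) = 0.522028 m from the diameter, here below the top edge, so y_c = 4.8 + 0.522028 = 5.32203 m and h_c = 5.32203 × 0.556296 = 2.96062 m.
A = πr²/2 = π × 1.23²/2 = 2.37646 m².
Resultant F = γ·h_c·A = 9.81 × 2.96062 × 2.37646 = 69.0211 kN.
I_c = (π/8 − 8/(9π))·r⁴ = 0.109757 × 1.23⁴ = 0.251219 m⁴.
Centre of pressure: y_p = y_c + I_c/(y_c·A) = 5.32203 + 0.251219/(5.32203 × 2.37646) = 5.32203 + 0.019863 = 5.34189 m along the plane.
Vertically, h_p = y_p·sinθ = 5.34189 × 0.556296 = 2.97167 m.

h_p = 2.97 m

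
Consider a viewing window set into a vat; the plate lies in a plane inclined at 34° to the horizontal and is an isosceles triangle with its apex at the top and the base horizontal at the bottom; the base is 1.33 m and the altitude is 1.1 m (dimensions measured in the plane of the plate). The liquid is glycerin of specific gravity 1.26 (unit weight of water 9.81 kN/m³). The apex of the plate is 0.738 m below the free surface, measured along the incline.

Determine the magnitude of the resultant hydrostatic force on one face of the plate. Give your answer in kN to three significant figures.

F ≈ 7.44 kN

γ = 1.26 × 9.81 = 12.3606 kN/m³.
Let θ = 34° be the plate's angle to the horizontal; measure y along the incline from where the plane meets the free surface. Vertical depth h = y·sinθ with sinθ = 0.559193.
With the apex up, the centroid sits 2h/3 = 2 × 1.1/3 = 0.733333 m below the apex, so y_c = 0.738 + 0.733333 = 1.47133 m and h_c = 1.47133 × 0.559193 = 0.822757 m.
A = ½ × 1.33 × 1.1 = 0.7315 m².
Resultant F = γ·h_c·A = 12.3606 × 0.822757 × 0.7315 = 7.43919 kN.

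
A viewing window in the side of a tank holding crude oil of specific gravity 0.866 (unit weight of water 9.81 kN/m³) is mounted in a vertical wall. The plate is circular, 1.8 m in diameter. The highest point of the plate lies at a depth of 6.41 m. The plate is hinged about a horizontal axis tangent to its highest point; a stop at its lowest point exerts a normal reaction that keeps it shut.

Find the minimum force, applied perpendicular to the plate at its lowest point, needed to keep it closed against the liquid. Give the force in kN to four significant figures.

γ = 0.866 × 9.81 = 8.49546 kN/m³.
The centroid is at the centre, 0.9 m below the top of the plate, so the centroid depth is h_c = 6.41 + 0.9 = 7.31 m.
A = π(0.9)² = 2.54469 m².
Resultant F = γ·h_c·A = 8.49546 × 7.31 × 2.54469 = 158.03 kN.
I_c = πr⁴/4 = π × 0.9⁴/4 = 0.5153 m⁴.
Centre of pressure: y_p = y_c + I_c/(y_c·A) = 7.31 + 0.5153/(7.31 × 2.54469) = 7.31 + 0.0277018 = 7.3377 m along the plane.
The resultant acts 0.9 + 0.0277018 = 0.927702 m (along the plate) below the hinge at the top edge, so the moment about the hinge is M = F × 0.927702 = 158.03 × 0.927702 = 146.605 kN·m.
A normal force at the bottom, 1.8 m from the hinge, must supply this moment: P = 146.605/1.8 = 81.4472 kN.

P ≈ 81.45 kN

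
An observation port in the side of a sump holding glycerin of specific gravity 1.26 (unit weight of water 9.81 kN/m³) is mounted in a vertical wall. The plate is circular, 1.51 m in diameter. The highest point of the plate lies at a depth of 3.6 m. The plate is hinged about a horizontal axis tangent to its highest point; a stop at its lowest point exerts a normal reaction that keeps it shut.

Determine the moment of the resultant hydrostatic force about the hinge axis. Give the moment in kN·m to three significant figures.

M ≈ 75.9 kN·m

γ = 1.26 × 9.81 = 12.3606 kN/m³.
The centroid is at the centre, 0.755 m below the top of the plate, so the centroid depth is h_c = 3.6 + 0.755 = 4.355 m.
A = π(0.755)² = 1.79079 m².
Resultant F = γ·h_c·A = 12.3606 × 4.355 × 1.79079 = 96.399 kN.
I_c = πr⁴/4 = π × 0.755⁴/4 = 0.255198 m⁴.
Centre of pressure: y_p = y_c + I_c/(y_c·A) = 4.355 + 0.255198/(4.355 × 1.79079) = 4.355 + 0.0327223 = 4.38772 m along the plane.
The resultant acts 0.755 + 0.0327223 = 0.787722 m (along the plate) below the hinge at the top edge, so the moment about the hinge is M = F × 0.787722 = 96.399 × 0.787722 = 75.9356 kN·m.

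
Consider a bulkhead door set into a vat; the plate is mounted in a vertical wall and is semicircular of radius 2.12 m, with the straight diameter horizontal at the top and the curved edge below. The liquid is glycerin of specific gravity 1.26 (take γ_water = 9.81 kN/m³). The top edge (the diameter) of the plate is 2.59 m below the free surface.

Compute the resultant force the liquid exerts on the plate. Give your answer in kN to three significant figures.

F ≈ 305 kN

γ = 1.26 × 9.81 = 12.3606 kN/m³.
The centroid of a semicircle lies 4r/(3π) = 0.899756 m from the diameter, here below the top edge, so the centroid depth is h_c = 2.59 + 0.899756 = 3.48976 m.
A = πr²/2 = π × 2.12²/2 = 7.05979 m².
Resultant F = γ·h_c·A = 12.3606 × 3.48976 × 7.05979 = 304.528 kN.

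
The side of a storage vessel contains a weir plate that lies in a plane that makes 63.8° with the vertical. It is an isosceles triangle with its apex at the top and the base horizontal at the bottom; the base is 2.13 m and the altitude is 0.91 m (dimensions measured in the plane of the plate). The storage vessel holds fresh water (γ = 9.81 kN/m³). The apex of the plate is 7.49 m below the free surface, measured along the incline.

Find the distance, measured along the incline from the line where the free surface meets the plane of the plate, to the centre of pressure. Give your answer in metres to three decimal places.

γ = 9.81 kN/m³.
The plate makes 63.8° with the vertical, i.e. θ = 90° − 63.8° = 26.2° to the horizontal. Measuring y along the incline from the free-surface line, vertical depth h = y·sinθ with sinθ = 0.441506.
With the apex up, the centroid sits 2h/3 = 2 × 0.91/3 = 0.606667 m below the apex, so y_c = 7.49 + 0.606667 = 8.09667 m and h_c = 8.09667 × 0.441506 = 3.57473 m.
A = ½ × 2.13 × 0.91 = 0.96915 m².
Resultant F = γ·h_c·A = 9.81 × 3.57473 × 0.96915 = 33.9863 kN.
I_c = b·h³/36 = 2.13 × 0.91³/36 = 0.0445863 m⁴.
Centre of pressure: y_p = y_c + I_c/(y_c·A) = 8.09667 + 0.0445863/(8.09667 × 0.96915) = 8.09667 + 0.00568204 = 8.10235 m along the plane.

y_p = 8.102 m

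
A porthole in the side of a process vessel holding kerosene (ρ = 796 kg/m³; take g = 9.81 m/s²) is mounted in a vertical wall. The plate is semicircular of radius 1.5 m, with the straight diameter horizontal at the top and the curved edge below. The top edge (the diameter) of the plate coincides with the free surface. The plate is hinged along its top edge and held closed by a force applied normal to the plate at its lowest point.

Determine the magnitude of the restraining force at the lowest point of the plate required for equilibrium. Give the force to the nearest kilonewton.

γ = ρg = 796 × 9.81 / 1000 = 7.80876 kN/m³.
The centroid of a semicircle lies 4r/(3π) = 0.63662 m from the diameter, here below the top edge, so the centroid depth is h_c = 0.63662 m.
A = πr²/2 = π × 1.5²/2 = 3.53429 m².
Resultant F = γ·h_c·A = 7.80876 × 0.63662 × 3.53429 = 17.5697 kN.
I_c = (π/8 − 8/(9π))·r⁴ = 0.109757 × 1.5⁴ = 0.555645 m⁴.
Centre of pressure: y_p = y_c + I_c/(y_c·A) = 0.63662 + 0.555645/(0.63662 × 3.53429) = 0.63662 + 0.246953 = 0.883573 m along the plane.
The resultant acts 0.63662 + 0.246953 = 0.883573 m (along the plate) below the hinge at the top edge, so the moment about the hinge is M = F × 0.883573 = 17.5697 × 0.883573 = 15.5241 kN·m.
A normal force at the bottom, 1.5 m from the hinge, must supply this moment: P = 15.5241/1.5 = 10.3494 kN.

P ≈ 10 kN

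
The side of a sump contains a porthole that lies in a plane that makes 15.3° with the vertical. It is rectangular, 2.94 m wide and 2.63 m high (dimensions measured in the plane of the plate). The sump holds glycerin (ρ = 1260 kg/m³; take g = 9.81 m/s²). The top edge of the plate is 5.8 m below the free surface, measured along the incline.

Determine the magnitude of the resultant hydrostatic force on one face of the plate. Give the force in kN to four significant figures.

F ≈ 655.9 kN

γ = ρg = 1260 × 9.81 / 1000 = 12.3606 kN/m³.
The plate makes 15.3° with the vertical, i.e. θ = 90° − 15.3° = 74.7° to the horizontal. Measuring y along the incline from the free-surface line, vertical depth h = y·sinθ with sinθ = 0.964557.
The centroid lies 2.63/2 = 1.315 m below the top edge, so y_c = 5.8 + 1.315 = 7.115 m and h_c = 7.115 × 0.964557 = 6.86282 m.
A = 2.94 × 2.63 = 7.7322 m².
Resultant F = γ·h_c·A = 12.3606 × 6.86282 × 7.7322 = 655.911 kN.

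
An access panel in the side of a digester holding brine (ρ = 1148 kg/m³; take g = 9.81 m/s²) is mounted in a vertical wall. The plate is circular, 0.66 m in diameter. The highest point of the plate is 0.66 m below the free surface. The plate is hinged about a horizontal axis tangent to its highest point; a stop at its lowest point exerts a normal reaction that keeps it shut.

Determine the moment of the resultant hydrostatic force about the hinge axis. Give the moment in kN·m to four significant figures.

M ≈ 1.364 kN·m

γ = ρg = 1148 × 9.81 / 1000 = 11.26188 kN/m³.
The centroid is at the centre, 0.33 m below the top of the plate, so the centroid depth is h_c = 0.66 + 0.33 = 0.99 m.
A = π(0.33)² = 0.342119 m².
Resultant F = γ·h_c·A = 11.26188 × 0.99 × 0.342119 = 3.81437 kN.
I_c = πr⁴/4 = π × 0.33⁴/4 = 0.0093142 m⁴.
Centre of pressure: y_p = y_c + I_c/(y_c·A) = 0.99 + 0.0093142/(0.99 × 0.342119) = 0.99 + 0.0275 = 1.0175 m along the plane.
The resultant acts 0.33 + 0.0275 = 0.3575 m (along the plate) below the hinge at the top edge, so the moment about the hinge is M = F × 0.3575 = 3.81437 × 0.3575 = 1.36364 kN·m.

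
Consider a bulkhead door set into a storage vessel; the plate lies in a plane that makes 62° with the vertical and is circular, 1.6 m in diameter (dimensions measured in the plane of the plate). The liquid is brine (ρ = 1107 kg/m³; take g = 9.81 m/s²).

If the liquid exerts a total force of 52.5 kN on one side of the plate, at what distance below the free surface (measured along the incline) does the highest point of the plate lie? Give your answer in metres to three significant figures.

y_top ≈ 4.32 m

γ = ρg = 1107 × 9.81 / 1000 = 10.85967 kN/m³.
A = π(0.8)² = 2.01062 m².
From F = γ·h_c·A, the centroid depth is h_c = 52.5/(10.85967 × 2.01062) = 2.40443 m.
The plate makes 62° with the vertical, i.e. θ = 90° − 62° = 28° to the horizontal. Measuring y along the incline from the free-surface line, vertical depth h = y·sinθ with sinθ = 0.469472.
Along the incline, y_c = h_c/sinθ = 2.40443/0.469472 = 5.12156 m.
The centroid is at the centre, 0.8 m below the top of the plate, so the highest point sits at y_top = 5.12156 − 0.8 = 4.32156 m along the incline.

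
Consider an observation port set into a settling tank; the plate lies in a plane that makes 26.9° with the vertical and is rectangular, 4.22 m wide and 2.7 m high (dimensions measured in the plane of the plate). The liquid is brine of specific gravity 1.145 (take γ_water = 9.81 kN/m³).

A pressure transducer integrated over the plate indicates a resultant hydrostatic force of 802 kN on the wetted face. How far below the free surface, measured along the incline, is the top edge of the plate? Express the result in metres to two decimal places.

y_top ≈ 5.68 m

γ = 1.145 × 9.81 = 11.23245 kN/m³.
A = 4.22 × 2.7 = 11.394 m².
From F = γ·h_c·A, the centroid depth is h_c = 802/(11.23245 × 11.394) = 6.26648 m.
The plate makes 26.9° with the vertical, i.e. θ = 90° − 26.9° = 63.1° to the horizontal. Measuring y along the incline from the free-surface line, vertical depth h = y·sinθ with sinθ = 0.891798.
Along the incline, y_c = h_c/sinθ = 6.26648/0.891798 = 7.02679 m.
The centroid lies 2.7/2 = 1.35 m below the top edge, so the top edge sits at y_top = 7.02679 − 1.35 = 5.67679 m along the incline.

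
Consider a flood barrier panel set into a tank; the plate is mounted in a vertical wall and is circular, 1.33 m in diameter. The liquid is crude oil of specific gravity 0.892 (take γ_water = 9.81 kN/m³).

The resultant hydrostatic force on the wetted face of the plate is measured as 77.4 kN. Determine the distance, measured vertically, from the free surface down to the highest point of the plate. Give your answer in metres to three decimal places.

γ = 0.892 × 9.81 = 8.75052 kN/m³.
A = π(0.665)² = 1.38929 m².
From F = γ·h_c·A, the centroid depth is h_c = 77.4/(8.75052 × 1.38929) = 6.3667 m.
The centroid is at the centre, 0.665 m below the top of the plate, so the highest point sits at h_top = 6.3667 − 0.665 = 5.7017 m below the surface.

d_top ≈ 5.702 m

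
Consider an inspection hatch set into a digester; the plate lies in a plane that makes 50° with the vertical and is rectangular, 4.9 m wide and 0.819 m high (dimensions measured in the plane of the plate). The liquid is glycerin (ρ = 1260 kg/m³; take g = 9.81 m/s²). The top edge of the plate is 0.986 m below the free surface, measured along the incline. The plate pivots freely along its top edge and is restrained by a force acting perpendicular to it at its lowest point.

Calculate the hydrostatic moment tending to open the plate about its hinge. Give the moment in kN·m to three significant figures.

γ = ρg = 1260 × 9.81 / 1000 = 12.3606 kN/m³.
The plate makes 50° with the vertical, i.e. θ = 90° − 50° = 40° to the horizontal. Measuring y along the incline from the free-surface line, vertical depth h = y·sinθ with sinθ = 0.642788.
The centroid lies 0.819/2 = 0.4095 m below the top edge, so y_c = 0.986 + 0.4095 = 1.3955 m and h_c = 1.3955 × 0.642788 = 0.897011 m.
A = 4.9 × 0.819 = 4.0131 m².
Resultant F = γ·h_c·A = 12.3606 × 0.897011 × 4.0131 = 44.4956 kN.
I_c = b·h³/12 = 4.9 × 0.819³/12 = 0.224319 m⁴.
Centre of pressure: y_p = y_c + I_c/(y_c·A) = 1.3955 + 0.224319/(1.3955 × 4.0131) = 1.3955 + 0.040055 = 1.43555 m along the plane.
The resultant acts 0.4095 + 0.040055 = 0.449555 m (along the plate) below the hinge at the top edge, so the moment about the hinge is M = F × 0.449555 = 44.4956 × 0.449555 = 20.0032 kN·m.

M ≈ 20.0 kN·m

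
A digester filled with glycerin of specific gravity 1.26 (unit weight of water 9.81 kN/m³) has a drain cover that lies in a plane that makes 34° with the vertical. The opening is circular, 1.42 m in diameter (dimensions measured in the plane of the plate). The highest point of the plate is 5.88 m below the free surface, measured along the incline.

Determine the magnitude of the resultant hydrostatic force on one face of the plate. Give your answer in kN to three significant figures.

γ = 1.26 × 9.81 = 12.3606 kN/m³.
The plate makes 34° with the vertical, i.e. θ = 90° − 34° = 56° to the horizontal. Measuring y along the incline from the free-surface line, vertical depth h = y·sinθ with sinθ = 0.829038.
The centroid is at the centre, 0.71 m below the top of the plate, so y_c = 5.88 + 0.71 = 6.59 m and h_c = 6.59 × 0.829038 = 5.46336 m.
A = π(0.71)² = 1.58368 m².
Resultant F = γ·h_c·A = 12.3606 × 5.46336 × 1.58368 = 106.947 kN.

F ≈ 107 kN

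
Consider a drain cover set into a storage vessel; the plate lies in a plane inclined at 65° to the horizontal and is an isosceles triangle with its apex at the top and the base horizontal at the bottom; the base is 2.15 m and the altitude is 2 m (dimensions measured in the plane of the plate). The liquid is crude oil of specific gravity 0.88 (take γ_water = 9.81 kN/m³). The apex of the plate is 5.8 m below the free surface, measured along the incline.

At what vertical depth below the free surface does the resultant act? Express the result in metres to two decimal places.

γ = 0.88 × 9.81 = 8.6328 kN/m³.
Let θ = 65° be the plate's angle to the horizontal; measure y along the incline from where the plane meets the free surface. Vertical depth h = y·sinθ with sinθ = 0.906308.
With the apex up, the centroid sits 2h/3 = 2 × 2/3 = 1.33333 m below the apex, so y_c = 5.8 + 1.33333 = 7.13333 m and h_c = 7.13333 × 0.906308 = 6.46499 m.
A = ½ × 2.15 × 2 = 2.15 m².
Resultant F = γ·h_c·A = 8.6328 × 6.46499 × 2.15 = 119.994 kN.
I_c = b·h³/36 = 2.15 × 2³/36 = 0.477778 m⁴.
Centre of pressure: y_p = y_c + I_c/(y_c·A) = 7.13333 + 0.477778/(7.13333 × 2.15) = 7.13333 + 0.0311527 = 7.16448 m along the plane.
Vertically, h_p = y_p·sinθ = 7.16448 × 0.906308 = 6.49323 m.

h_p = 6.49 m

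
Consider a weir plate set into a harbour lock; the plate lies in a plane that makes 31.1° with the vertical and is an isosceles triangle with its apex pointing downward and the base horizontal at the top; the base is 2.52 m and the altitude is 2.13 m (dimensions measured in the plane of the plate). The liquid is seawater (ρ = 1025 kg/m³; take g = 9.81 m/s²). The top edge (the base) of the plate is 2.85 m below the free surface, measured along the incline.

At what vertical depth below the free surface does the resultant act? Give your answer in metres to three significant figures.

h_p = 3.11 m

γ = ρg = 1025 × 9.81 / 1000 = 10.05525 kN/m³.
The plate makes 31.1° with the vertical, i.e. θ = 90° − 31.1° = 58.9° to the horizontal. Measuring y along the incline from the free-surface line, vertical depth h = y·sinθ with sinθ = 0.856267.
With the apex down, the centroid sits h/3 = 2.13/3 = 0.71 m below the base (the top edge), so y_c = 2.85 + 0.71 = 3.56 m and h_c = 3.56 × 0.856267 = 3.04831 m.
A = ½ × 2.52 × 2.13 = 2.6838 m².
Resultant F = γ·h_c·A = 10.05525 × 3.04831 × 2.6838 = 82.2625 kN.
I_c = b·h³/36 = 2.52 × 2.13³/36 = 0.676452 m⁴.
Centre of pressure: y_p = y_c + I_c/(y_c·A) = 3.56 + 0.676452/(3.56 × 2.6838) = 3.56 + 0.0708006 = 3.6308 m along the plane.
Vertically, h_p = y_p·sinθ = 3.6308 × 0.856267 = 3.10893 m.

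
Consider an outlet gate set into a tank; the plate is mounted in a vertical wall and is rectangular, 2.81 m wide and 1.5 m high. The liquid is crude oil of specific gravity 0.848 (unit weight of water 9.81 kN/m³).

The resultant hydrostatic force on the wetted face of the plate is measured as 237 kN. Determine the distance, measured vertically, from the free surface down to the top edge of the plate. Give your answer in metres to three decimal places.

γ = 0.848 × 9.81 = 8.31888 kN/m³.
A = 2.81 × 1.5 = 4.215 m².
From F = γ·h_c·A, the centroid depth is h_c = 237/(8.31888 × 4.215) = 6.75905 m.
The centroid lies 1.5/2 = 0.75 m below the top edge, so the top edge sits at h_top = 6.75905 − 0.75 = 6.00905 m below the surface.

d_top ≈ 6.009 m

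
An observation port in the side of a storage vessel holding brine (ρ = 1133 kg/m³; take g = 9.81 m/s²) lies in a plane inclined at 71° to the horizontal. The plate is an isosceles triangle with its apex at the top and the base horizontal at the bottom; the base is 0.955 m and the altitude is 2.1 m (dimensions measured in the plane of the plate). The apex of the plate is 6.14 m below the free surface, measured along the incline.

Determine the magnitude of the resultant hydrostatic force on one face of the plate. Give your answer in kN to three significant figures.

γ = ρg = 1133 × 9.81 / 1000 = 11.11473 kN/m³.
Let θ = 71° be the plate's angle to the horizontal; measure y along the incline from where the plane meets the free surface. Vertical depth h = y·sinθ with sinθ = 0.945519.
With the apex up, the centroid sits 2h/3 = 2 × 2.1/3 = 1.4 m below the apex, so y_c = 6.14 + 1.4 = 7.54 m and h_c = 7.54 × 0.945519 = 7.12921 m.
A = ½ × 0.955 × 2.1 = 1.00275 m².
Resultant F = γ·h_c·A = 11.11473 × 7.12921 × 1.00275 = 79.4572 kN.

F ≈ 79.5 kN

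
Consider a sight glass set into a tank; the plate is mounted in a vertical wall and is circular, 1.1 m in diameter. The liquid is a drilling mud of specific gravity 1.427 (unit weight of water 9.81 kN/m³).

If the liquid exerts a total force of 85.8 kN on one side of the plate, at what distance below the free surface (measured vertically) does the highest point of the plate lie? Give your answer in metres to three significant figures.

γ = 1.427 × 9.81 = 13.99887 kN/m³.
A = π(0.55)² = 0.950332 m².
From F = γ·h_c·A, the centroid depth is h_c = 85.8/(13.99887 × 0.950332) = 6.44939 m.
The centroid is at the centre, 0.55 m below the top of the plate, so the highest point sits at h_top = 6.44939 − 0.55 = 5.89939 m below the surface.

d_top ≈ 5.90 m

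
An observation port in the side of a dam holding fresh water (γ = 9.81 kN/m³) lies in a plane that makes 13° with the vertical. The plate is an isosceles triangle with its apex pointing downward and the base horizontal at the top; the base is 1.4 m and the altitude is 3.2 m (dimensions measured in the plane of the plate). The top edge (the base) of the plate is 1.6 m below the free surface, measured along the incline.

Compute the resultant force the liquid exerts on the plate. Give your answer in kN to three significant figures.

γ = 9.81 kN/m³.
The plate makes 13° with the vertical, i.e. θ = 90° − 13° = 77° to the horizontal. Measuring y along the incline from the free-surface line, vertical depth h = y·sinθ with sinθ = 0.974370.
With the apex down, the centroid sits h/3 = 3.2/3 = 1.06667 m below the base (the top edge), so y_c = 1.6 + 1.06667 = 2.66667 m and h_c = 2.66667 × 0.974370 = 2.59832 m.
A = ½ × 1.4 × 3.2 = 2.24 m².
Resultant F = γ·h_c·A = 9.81 × 2.59832 × 2.24 = 57.0965 kN.

F ≈ 57.1 kN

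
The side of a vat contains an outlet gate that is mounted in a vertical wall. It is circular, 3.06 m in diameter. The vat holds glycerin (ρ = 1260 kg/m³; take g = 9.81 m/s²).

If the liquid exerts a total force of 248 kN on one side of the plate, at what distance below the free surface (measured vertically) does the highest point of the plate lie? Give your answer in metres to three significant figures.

γ = ρg = 1260 × 9.81 / 1000 = 12.3606 kN/m³.
A = π(1.53)² = 7.35415 m².
From F = γ·h_c·A, the centroid depth is h_c = 248/(12.3606 × 7.35415) = 2.72822 m.
The centroid is at the centre, 1.53 m below the top of the plate, so the highest point sits at h_top = 2.72822 − 1.53 = 1.19822 m below the surface.

d_top ≈ 1.20 m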